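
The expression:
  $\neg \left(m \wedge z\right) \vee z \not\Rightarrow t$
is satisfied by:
  {m: False, t: False, z: False}
  {z: True, m: False, t: False}
  {t: True, m: False, z: False}
  {z: True, t: True, m: False}
  {m: True, z: False, t: False}
  {z: True, m: True, t: False}
  {t: True, m: True, z: False}


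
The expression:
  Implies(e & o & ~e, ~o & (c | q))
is always true.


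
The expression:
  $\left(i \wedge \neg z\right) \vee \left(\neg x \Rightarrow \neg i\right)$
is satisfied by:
  {x: True, i: False, z: False}
  {i: False, z: False, x: False}
  {x: True, z: True, i: False}
  {z: True, i: False, x: False}
  {x: True, i: True, z: False}
  {i: True, x: False, z: False}
  {x: True, z: True, i: True}


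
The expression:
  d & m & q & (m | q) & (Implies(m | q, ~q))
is never true.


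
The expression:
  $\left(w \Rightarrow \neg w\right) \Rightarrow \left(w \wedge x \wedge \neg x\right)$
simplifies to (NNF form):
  $w$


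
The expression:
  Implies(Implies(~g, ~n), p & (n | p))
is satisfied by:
  {n: True, p: True, g: False}
  {p: True, g: False, n: False}
  {n: True, p: True, g: True}
  {p: True, g: True, n: False}
  {n: True, g: False, p: False}


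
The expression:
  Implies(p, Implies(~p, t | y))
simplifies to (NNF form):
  True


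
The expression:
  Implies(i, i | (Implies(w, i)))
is always true.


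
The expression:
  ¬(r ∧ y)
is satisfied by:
  {y: False, r: False}
  {r: True, y: False}
  {y: True, r: False}


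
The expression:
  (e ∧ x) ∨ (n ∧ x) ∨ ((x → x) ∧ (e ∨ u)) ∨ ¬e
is always true.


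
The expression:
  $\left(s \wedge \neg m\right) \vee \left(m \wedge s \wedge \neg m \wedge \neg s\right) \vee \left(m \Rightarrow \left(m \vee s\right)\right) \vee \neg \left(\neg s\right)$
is always true.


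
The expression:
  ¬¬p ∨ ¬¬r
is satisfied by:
  {r: True, p: True}
  {r: True, p: False}
  {p: True, r: False}


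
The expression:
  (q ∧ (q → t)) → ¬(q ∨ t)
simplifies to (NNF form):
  ¬q ∨ ¬t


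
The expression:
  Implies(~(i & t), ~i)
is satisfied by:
  {t: True, i: False}
  {i: False, t: False}
  {i: True, t: True}


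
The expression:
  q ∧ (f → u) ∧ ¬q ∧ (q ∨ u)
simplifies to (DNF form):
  False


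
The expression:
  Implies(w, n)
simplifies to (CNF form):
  n | ~w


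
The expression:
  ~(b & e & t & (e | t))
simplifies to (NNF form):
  ~b | ~e | ~t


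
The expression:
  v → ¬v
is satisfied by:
  {v: False}


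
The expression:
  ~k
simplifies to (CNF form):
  ~k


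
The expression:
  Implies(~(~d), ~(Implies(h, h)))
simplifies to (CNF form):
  ~d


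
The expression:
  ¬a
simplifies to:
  ¬a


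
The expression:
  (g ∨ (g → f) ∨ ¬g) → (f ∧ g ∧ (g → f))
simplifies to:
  f ∧ g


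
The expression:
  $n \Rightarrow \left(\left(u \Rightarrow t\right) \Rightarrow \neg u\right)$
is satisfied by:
  {u: False, t: False, n: False}
  {n: True, u: False, t: False}
  {t: True, u: False, n: False}
  {n: True, t: True, u: False}
  {u: True, n: False, t: False}
  {n: True, u: True, t: False}
  {t: True, u: True, n: False}


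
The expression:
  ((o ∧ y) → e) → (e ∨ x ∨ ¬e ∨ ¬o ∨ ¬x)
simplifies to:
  True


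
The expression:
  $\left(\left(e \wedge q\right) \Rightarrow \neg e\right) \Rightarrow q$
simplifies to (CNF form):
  $q$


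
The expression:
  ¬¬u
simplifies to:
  u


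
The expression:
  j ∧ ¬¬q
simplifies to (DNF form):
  j ∧ q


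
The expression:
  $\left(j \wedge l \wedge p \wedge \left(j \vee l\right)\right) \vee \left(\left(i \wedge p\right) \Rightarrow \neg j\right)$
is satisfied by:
  {l: True, p: False, i: False, j: False}
  {j: False, p: False, l: False, i: False}
  {j: True, l: True, p: False, i: False}
  {j: True, p: False, l: False, i: False}
  {i: True, l: True, j: False, p: False}
  {i: True, j: False, p: False, l: False}
  {i: True, j: True, l: True, p: False}
  {i: True, j: True, p: False, l: False}
  {l: True, p: True, i: False, j: False}
  {p: True, i: False, l: False, j: False}
  {j: True, p: True, l: True, i: False}
  {j: True, p: True, i: False, l: False}
  {l: True, p: True, i: True, j: False}
  {p: True, i: True, j: False, l: False}
  {j: True, p: True, i: True, l: True}


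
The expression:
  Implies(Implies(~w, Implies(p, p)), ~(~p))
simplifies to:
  p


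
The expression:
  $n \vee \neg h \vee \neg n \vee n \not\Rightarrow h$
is always true.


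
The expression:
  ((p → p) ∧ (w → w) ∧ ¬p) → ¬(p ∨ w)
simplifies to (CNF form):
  p ∨ ¬w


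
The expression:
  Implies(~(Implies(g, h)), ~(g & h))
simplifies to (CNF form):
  True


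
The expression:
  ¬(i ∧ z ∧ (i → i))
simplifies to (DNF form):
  ¬i ∨ ¬z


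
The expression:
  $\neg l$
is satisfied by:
  {l: False}


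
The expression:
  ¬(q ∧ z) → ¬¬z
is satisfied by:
  {z: True}


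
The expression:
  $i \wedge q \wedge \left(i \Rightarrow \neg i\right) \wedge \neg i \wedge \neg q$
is never true.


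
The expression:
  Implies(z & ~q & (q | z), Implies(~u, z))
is always true.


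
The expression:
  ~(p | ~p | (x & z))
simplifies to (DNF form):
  False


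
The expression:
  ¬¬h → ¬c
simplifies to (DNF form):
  ¬c ∨ ¬h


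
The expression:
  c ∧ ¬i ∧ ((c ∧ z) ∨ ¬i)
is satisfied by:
  {c: True, i: False}


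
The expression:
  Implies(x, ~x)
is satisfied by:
  {x: False}


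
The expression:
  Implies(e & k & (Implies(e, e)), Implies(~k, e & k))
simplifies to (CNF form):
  True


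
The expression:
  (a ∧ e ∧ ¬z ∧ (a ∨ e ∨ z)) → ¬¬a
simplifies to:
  True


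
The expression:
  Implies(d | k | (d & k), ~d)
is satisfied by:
  {d: False}


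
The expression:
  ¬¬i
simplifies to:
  i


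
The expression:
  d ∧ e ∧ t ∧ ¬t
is never true.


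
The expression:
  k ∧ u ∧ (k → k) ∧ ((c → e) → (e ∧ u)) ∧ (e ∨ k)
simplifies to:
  k ∧ u ∧ (c ∨ e)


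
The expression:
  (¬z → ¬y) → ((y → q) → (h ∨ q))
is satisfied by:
  {y: True, q: True, h: True}
  {y: True, q: True, h: False}
  {y: True, h: True, q: False}
  {y: True, h: False, q: False}
  {q: True, h: True, y: False}
  {q: True, h: False, y: False}
  {h: True, q: False, y: False}


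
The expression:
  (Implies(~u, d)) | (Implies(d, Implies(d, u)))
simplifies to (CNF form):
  True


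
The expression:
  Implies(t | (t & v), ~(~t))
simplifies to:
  True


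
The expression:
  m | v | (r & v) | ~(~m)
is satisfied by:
  {m: True, v: True}
  {m: True, v: False}
  {v: True, m: False}


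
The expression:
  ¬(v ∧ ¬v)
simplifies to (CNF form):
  True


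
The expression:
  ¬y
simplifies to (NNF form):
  ¬y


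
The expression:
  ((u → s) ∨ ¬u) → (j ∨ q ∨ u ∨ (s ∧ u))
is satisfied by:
  {q: True, u: True, j: True}
  {q: True, u: True, j: False}
  {q: True, j: True, u: False}
  {q: True, j: False, u: False}
  {u: True, j: True, q: False}
  {u: True, j: False, q: False}
  {j: True, u: False, q: False}


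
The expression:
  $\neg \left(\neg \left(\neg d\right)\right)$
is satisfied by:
  {d: False}


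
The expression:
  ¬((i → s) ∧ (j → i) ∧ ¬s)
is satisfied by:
  {i: True, s: True, j: True}
  {i: True, s: True, j: False}
  {i: True, j: True, s: False}
  {i: True, j: False, s: False}
  {s: True, j: True, i: False}
  {s: True, j: False, i: False}
  {j: True, s: False, i: False}


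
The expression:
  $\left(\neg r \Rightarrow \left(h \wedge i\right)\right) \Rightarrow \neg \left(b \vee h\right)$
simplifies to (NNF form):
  $\left(\neg b \wedge \neg h\right) \vee \left(\neg h \wedge \neg r\right) \vee \left(\neg i \wedge \neg r\right)$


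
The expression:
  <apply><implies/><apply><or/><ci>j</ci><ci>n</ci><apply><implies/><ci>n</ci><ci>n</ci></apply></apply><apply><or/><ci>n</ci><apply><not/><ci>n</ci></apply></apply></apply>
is always true.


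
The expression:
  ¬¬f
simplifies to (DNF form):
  f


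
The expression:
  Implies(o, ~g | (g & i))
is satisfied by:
  {i: True, g: False, o: False}
  {g: False, o: False, i: False}
  {i: True, o: True, g: False}
  {o: True, g: False, i: False}
  {i: True, g: True, o: False}
  {g: True, i: False, o: False}
  {i: True, o: True, g: True}


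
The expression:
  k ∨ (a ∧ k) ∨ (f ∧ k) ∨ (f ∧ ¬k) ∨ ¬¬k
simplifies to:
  f ∨ k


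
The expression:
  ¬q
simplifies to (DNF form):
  ¬q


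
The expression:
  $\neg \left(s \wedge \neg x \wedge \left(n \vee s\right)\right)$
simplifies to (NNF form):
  $x \vee \neg s$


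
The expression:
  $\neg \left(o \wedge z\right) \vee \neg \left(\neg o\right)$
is always true.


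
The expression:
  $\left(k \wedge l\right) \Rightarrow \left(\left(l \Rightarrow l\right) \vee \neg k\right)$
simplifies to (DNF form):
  $\text{True}$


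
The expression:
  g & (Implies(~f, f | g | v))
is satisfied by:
  {g: True}


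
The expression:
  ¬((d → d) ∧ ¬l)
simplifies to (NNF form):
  l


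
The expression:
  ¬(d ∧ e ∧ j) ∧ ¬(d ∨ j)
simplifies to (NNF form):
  ¬d ∧ ¬j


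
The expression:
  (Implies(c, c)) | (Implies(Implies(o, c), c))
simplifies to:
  True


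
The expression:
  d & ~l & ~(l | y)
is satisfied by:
  {d: True, l: False, y: False}


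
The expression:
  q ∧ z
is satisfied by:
  {z: True, q: True}


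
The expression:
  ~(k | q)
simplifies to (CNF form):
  ~k & ~q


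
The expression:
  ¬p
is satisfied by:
  {p: False}


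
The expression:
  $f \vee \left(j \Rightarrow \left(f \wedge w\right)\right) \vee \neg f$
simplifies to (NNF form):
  $\text{True}$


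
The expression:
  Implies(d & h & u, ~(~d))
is always true.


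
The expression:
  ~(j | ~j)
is never true.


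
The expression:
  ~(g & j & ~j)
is always true.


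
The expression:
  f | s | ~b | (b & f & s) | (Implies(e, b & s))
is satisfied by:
  {s: True, f: True, e: False, b: False}
  {s: True, f: False, e: False, b: False}
  {f: True, s: False, e: False, b: False}
  {s: False, f: False, e: False, b: False}
  {s: True, b: True, f: True, e: False}
  {s: True, b: True, f: False, e: False}
  {b: True, f: True, s: False, e: False}
  {b: True, s: False, f: False, e: False}
  {s: True, e: True, f: True, b: False}
  {s: True, e: True, f: False, b: False}
  {e: True, f: True, s: False, b: False}
  {e: True, s: False, f: False, b: False}
  {b: True, e: True, s: True, f: True}
  {b: True, e: True, s: True, f: False}
  {b: True, e: True, f: True, s: False}


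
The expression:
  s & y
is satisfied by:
  {s: True, y: True}


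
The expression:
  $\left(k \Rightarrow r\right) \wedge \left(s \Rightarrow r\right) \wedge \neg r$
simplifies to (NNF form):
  $\neg k \wedge \neg r \wedge \neg s$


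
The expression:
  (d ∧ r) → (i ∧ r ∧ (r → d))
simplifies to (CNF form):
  i ∨ ¬d ∨ ¬r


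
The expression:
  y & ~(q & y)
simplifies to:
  y & ~q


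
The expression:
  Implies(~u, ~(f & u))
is always true.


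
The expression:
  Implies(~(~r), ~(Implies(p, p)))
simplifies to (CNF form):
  ~r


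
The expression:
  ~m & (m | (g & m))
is never true.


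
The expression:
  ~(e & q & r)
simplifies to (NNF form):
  ~e | ~q | ~r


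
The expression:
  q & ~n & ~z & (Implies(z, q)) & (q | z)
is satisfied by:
  {q: True, n: False, z: False}


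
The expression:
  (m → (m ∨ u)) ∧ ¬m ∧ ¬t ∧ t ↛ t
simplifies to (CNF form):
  False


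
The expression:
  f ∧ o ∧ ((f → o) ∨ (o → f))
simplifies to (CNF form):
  f ∧ o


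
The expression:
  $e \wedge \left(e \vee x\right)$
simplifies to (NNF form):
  $e$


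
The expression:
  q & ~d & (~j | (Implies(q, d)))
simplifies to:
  q & ~d & ~j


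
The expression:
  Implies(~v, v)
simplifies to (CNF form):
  v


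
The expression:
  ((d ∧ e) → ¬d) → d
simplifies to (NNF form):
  d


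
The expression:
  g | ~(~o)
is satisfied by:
  {o: True, g: True}
  {o: True, g: False}
  {g: True, o: False}


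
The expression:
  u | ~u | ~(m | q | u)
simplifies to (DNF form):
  True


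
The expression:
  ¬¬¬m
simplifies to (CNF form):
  ¬m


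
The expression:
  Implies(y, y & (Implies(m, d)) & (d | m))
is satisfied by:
  {d: True, y: False}
  {y: False, d: False}
  {y: True, d: True}


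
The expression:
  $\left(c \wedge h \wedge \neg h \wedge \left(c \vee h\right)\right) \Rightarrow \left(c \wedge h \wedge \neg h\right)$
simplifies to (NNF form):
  $\text{True}$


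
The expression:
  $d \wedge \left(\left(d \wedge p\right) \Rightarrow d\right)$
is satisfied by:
  {d: True}


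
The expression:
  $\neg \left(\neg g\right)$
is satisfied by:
  {g: True}


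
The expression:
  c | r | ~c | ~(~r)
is always true.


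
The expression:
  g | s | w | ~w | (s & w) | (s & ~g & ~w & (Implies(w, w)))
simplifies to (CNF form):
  True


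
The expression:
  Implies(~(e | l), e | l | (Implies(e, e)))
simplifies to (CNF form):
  True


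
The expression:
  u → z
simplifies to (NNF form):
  z ∨ ¬u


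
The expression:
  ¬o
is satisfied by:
  {o: False}


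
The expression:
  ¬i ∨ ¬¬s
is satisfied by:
  {s: True, i: False}
  {i: False, s: False}
  {i: True, s: True}


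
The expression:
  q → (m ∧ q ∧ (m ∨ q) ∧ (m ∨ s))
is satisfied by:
  {m: True, q: False}
  {q: False, m: False}
  {q: True, m: True}


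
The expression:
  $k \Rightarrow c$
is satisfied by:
  {c: True, k: False}
  {k: False, c: False}
  {k: True, c: True}


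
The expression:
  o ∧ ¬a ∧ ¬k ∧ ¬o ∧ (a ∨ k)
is never true.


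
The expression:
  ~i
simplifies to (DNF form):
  ~i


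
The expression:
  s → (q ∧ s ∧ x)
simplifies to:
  (q ∧ x) ∨ ¬s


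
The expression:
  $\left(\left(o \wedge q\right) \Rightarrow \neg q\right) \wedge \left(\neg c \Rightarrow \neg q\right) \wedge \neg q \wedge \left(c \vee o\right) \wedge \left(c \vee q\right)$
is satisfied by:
  {c: True, q: False}


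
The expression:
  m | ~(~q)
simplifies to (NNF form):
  m | q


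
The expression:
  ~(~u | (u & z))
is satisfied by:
  {u: True, z: False}


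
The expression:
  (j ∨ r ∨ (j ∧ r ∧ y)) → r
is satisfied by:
  {r: True, j: False}
  {j: False, r: False}
  {j: True, r: True}


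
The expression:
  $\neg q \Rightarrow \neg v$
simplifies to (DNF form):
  $q \vee \neg v$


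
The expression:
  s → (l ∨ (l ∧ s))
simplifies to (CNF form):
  l ∨ ¬s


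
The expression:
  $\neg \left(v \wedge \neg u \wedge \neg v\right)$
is always true.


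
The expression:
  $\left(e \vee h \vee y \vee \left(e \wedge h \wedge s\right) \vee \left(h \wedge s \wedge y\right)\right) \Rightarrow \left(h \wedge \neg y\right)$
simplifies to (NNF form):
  $\neg y \wedge \left(h \vee \neg e\right)$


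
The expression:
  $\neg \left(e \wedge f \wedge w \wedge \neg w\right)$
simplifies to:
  $\text{True}$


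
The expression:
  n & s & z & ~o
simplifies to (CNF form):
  n & s & z & ~o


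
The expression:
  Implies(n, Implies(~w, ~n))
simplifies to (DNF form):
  w | ~n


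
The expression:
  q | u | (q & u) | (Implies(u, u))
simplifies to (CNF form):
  True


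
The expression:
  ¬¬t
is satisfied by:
  {t: True}


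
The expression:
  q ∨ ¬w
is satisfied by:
  {q: True, w: False}
  {w: False, q: False}
  {w: True, q: True}


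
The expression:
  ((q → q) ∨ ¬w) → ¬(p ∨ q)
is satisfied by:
  {q: False, p: False}


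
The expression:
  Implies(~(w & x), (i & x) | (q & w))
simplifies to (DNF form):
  (i & x) | (q & w) | (w & x)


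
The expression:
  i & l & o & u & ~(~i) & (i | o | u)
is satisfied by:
  {i: True, u: True, o: True, l: True}


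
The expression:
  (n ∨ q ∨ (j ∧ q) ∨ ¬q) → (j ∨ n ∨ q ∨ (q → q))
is always true.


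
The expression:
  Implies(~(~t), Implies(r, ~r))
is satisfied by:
  {t: False, r: False}
  {r: True, t: False}
  {t: True, r: False}


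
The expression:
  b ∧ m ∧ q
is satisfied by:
  {m: True, b: True, q: True}


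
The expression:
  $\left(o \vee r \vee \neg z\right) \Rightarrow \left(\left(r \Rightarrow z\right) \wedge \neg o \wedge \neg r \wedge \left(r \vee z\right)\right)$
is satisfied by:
  {z: True, o: False, r: False}


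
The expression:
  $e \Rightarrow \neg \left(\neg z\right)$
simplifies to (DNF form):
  $z \vee \neg e$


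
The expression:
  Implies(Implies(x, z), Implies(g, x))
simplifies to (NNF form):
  x | ~g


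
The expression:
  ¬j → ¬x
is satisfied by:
  {j: True, x: False}
  {x: False, j: False}
  {x: True, j: True}


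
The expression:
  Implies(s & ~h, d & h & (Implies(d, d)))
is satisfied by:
  {h: True, s: False}
  {s: False, h: False}
  {s: True, h: True}


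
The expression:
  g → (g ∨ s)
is always true.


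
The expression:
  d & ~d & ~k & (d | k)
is never true.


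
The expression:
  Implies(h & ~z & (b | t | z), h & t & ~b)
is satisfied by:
  {z: True, h: False, b: False}
  {h: False, b: False, z: False}
  {b: True, z: True, h: False}
  {b: True, h: False, z: False}
  {z: True, h: True, b: False}
  {h: True, z: False, b: False}
  {b: True, h: True, z: True}


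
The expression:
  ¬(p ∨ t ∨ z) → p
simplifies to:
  p ∨ t ∨ z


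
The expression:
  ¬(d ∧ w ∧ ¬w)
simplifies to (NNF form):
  True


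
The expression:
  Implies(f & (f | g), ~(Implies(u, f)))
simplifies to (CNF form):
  ~f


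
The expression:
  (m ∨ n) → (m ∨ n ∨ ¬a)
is always true.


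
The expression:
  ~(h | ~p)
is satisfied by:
  {p: True, h: False}


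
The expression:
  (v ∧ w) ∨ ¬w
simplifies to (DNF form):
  v ∨ ¬w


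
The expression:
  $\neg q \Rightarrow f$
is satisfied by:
  {q: True, f: True}
  {q: True, f: False}
  {f: True, q: False}


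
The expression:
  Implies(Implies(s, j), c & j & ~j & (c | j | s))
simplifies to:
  s & ~j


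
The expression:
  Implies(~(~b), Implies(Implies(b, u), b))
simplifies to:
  True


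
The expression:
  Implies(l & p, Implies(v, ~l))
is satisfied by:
  {l: False, v: False, p: False}
  {p: True, l: False, v: False}
  {v: True, l: False, p: False}
  {p: True, v: True, l: False}
  {l: True, p: False, v: False}
  {p: True, l: True, v: False}
  {v: True, l: True, p: False}


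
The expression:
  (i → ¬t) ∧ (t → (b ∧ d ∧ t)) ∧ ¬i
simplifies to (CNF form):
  ¬i ∧ (b ∨ ¬t) ∧ (d ∨ ¬t)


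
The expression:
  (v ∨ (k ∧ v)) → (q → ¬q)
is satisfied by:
  {v: False, q: False}
  {q: True, v: False}
  {v: True, q: False}


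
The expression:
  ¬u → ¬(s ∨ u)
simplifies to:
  u ∨ ¬s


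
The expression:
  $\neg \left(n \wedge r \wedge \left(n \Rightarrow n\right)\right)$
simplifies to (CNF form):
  $\neg n \vee \neg r$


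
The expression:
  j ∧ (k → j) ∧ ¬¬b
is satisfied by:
  {j: True, b: True}


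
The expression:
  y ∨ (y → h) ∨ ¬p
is always true.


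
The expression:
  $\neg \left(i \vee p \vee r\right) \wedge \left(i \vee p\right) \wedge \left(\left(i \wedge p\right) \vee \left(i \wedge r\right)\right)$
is never true.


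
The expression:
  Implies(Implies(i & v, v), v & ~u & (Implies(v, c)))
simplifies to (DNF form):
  c & v & ~u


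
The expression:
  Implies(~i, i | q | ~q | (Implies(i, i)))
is always true.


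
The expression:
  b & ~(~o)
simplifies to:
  b & o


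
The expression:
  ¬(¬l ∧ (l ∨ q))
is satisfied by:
  {l: True, q: False}
  {q: False, l: False}
  {q: True, l: True}


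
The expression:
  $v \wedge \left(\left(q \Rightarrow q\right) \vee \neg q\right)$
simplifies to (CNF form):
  $v$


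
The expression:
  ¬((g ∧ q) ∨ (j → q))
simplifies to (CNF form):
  j ∧ ¬q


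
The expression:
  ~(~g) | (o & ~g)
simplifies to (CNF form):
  g | o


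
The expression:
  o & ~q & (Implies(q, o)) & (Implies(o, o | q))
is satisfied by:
  {o: True, q: False}


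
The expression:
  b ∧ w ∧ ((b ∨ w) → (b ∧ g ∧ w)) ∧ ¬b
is never true.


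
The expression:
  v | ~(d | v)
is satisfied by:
  {v: True, d: False}
  {d: False, v: False}
  {d: True, v: True}


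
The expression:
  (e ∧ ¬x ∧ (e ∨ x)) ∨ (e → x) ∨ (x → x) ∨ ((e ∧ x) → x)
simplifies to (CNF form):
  True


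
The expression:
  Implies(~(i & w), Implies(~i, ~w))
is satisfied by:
  {i: True, w: False}
  {w: False, i: False}
  {w: True, i: True}


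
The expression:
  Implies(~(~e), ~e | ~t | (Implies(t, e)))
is always true.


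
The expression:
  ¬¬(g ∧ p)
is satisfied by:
  {p: True, g: True}


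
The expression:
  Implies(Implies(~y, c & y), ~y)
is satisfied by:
  {y: False}


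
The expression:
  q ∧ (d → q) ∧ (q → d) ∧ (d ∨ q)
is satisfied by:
  {d: True, q: True}


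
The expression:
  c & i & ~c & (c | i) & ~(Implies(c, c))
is never true.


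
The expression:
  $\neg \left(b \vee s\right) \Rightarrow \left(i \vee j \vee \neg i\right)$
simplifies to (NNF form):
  $\text{True}$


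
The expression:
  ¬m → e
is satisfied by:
  {m: True, e: True}
  {m: True, e: False}
  {e: True, m: False}


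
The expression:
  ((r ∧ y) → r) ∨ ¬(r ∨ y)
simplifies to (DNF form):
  True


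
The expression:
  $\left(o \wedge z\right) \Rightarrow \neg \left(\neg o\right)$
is always true.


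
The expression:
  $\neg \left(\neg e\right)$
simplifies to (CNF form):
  $e$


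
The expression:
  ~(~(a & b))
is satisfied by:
  {a: True, b: True}


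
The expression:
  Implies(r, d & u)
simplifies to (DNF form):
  ~r | (d & u)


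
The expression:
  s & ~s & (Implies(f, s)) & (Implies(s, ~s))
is never true.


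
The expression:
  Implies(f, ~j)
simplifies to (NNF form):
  ~f | ~j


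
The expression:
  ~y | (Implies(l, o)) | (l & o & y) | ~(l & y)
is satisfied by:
  {o: True, l: False, y: False}
  {l: False, y: False, o: False}
  {y: True, o: True, l: False}
  {y: True, l: False, o: False}
  {o: True, l: True, y: False}
  {l: True, o: False, y: False}
  {y: True, l: True, o: True}


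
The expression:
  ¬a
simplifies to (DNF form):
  ¬a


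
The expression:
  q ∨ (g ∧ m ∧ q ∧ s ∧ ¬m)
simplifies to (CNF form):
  q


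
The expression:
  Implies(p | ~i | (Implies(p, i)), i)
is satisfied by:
  {i: True}


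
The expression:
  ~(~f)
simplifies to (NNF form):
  f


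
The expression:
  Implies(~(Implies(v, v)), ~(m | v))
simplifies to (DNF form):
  True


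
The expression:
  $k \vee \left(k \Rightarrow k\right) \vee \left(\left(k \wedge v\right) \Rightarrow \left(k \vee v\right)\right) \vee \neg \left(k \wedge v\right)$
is always true.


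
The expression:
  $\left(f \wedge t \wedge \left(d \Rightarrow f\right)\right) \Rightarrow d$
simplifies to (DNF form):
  $d \vee \neg f \vee \neg t$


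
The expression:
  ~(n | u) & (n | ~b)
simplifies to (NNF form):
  ~b & ~n & ~u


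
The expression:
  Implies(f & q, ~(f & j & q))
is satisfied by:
  {q: False, j: False, f: False}
  {f: True, q: False, j: False}
  {j: True, q: False, f: False}
  {f: True, j: True, q: False}
  {q: True, f: False, j: False}
  {f: True, q: True, j: False}
  {j: True, q: True, f: False}


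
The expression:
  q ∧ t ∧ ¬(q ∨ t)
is never true.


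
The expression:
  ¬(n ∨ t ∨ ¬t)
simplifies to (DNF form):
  False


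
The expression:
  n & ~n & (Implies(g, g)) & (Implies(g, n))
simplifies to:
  False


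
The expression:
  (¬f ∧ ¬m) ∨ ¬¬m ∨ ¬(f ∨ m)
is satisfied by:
  {m: True, f: False}
  {f: False, m: False}
  {f: True, m: True}


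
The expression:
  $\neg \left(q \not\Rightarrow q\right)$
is always true.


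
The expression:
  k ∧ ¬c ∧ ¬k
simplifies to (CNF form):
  False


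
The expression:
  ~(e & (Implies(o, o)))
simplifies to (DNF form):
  ~e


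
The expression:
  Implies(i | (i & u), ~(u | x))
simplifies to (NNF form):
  ~i | (~u & ~x)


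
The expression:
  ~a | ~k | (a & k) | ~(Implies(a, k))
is always true.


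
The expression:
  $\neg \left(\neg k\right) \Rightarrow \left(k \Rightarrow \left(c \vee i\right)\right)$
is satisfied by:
  {i: True, c: True, k: False}
  {i: True, k: False, c: False}
  {c: True, k: False, i: False}
  {c: False, k: False, i: False}
  {i: True, c: True, k: True}
  {i: True, k: True, c: False}
  {c: True, k: True, i: False}


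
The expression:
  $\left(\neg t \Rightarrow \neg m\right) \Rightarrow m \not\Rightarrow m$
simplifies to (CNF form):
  $m \wedge \neg t$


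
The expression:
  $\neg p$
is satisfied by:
  {p: False}


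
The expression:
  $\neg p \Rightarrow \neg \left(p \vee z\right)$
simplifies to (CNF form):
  $p \vee \neg z$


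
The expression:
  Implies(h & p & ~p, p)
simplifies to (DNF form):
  True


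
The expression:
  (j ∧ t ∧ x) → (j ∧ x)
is always true.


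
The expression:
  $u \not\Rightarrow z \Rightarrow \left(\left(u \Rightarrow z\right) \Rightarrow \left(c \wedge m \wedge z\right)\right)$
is always true.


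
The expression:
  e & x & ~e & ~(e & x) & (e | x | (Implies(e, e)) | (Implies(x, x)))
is never true.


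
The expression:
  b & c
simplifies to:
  b & c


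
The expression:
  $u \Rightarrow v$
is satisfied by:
  {v: True, u: False}
  {u: False, v: False}
  {u: True, v: True}


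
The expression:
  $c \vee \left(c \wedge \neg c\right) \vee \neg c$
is always true.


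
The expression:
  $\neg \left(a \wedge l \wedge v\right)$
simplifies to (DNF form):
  $\neg a \vee \neg l \vee \neg v$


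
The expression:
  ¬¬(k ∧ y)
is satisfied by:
  {y: True, k: True}


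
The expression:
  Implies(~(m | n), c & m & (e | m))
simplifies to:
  m | n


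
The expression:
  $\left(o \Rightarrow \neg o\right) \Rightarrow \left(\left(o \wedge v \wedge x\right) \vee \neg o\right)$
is always true.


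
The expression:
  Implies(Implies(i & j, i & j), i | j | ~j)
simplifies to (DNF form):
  True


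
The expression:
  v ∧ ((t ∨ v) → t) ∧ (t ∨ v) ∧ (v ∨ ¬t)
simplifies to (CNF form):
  t ∧ v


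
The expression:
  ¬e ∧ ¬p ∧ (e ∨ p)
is never true.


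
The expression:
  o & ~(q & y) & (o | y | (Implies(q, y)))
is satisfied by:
  {o: True, q: False, y: False}
  {o: True, y: True, q: False}
  {o: True, q: True, y: False}


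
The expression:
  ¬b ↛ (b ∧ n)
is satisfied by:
  {b: False}


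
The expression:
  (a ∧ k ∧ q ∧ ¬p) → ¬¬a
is always true.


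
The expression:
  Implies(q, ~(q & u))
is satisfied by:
  {u: False, q: False}
  {q: True, u: False}
  {u: True, q: False}


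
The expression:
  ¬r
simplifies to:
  ¬r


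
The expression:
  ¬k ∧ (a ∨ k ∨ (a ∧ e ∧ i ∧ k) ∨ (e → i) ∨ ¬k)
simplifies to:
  ¬k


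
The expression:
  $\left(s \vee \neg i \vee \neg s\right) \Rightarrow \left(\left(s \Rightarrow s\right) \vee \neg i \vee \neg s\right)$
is always true.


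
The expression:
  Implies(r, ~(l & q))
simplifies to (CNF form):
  ~l | ~q | ~r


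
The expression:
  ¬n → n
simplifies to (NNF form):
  n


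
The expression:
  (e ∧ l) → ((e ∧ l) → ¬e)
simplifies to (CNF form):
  ¬e ∨ ¬l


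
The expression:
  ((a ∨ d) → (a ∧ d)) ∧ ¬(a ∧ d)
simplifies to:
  ¬a ∧ ¬d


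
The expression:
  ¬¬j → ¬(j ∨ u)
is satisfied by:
  {j: False}


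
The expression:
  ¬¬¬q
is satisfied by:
  {q: False}


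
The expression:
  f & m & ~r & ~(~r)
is never true.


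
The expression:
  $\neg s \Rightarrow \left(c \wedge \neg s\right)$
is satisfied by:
  {c: True, s: True}
  {c: True, s: False}
  {s: True, c: False}


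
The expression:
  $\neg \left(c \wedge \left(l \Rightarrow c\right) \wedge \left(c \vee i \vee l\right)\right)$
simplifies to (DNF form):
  $\neg c$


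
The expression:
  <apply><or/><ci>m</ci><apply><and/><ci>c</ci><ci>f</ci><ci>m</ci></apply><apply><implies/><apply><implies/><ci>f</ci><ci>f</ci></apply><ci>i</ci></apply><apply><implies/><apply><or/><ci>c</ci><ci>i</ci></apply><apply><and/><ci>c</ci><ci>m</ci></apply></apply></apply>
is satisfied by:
  {i: True, m: True, c: False}
  {i: True, c: False, m: False}
  {m: True, c: False, i: False}
  {m: False, c: False, i: False}
  {i: True, m: True, c: True}
  {i: True, c: True, m: False}
  {m: True, c: True, i: False}


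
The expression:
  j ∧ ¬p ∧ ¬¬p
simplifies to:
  False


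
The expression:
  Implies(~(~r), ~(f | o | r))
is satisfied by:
  {r: False}


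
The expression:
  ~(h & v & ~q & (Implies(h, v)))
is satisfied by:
  {q: True, h: False, v: False}
  {h: False, v: False, q: False}
  {q: True, v: True, h: False}
  {v: True, h: False, q: False}
  {q: True, h: True, v: False}
  {h: True, q: False, v: False}
  {q: True, v: True, h: True}


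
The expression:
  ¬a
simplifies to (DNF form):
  ¬a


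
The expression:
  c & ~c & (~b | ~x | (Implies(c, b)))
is never true.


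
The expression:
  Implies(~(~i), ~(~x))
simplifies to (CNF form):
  x | ~i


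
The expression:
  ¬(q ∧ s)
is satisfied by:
  {s: False, q: False}
  {q: True, s: False}
  {s: True, q: False}


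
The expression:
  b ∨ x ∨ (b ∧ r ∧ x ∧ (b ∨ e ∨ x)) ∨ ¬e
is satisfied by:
  {b: True, x: True, e: False}
  {b: True, x: False, e: False}
  {x: True, b: False, e: False}
  {b: False, x: False, e: False}
  {b: True, e: True, x: True}
  {b: True, e: True, x: False}
  {e: True, x: True, b: False}


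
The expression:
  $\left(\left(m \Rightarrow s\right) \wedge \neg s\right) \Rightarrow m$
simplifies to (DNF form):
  $m \vee s$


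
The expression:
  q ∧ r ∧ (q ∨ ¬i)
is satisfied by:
  {r: True, q: True}


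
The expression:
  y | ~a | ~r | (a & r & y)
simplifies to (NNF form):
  y | ~a | ~r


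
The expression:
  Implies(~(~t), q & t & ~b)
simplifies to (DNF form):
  ~t | (q & ~b)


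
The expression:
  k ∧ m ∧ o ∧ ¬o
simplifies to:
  False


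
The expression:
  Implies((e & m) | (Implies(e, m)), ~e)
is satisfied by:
  {m: False, e: False}
  {e: True, m: False}
  {m: True, e: False}


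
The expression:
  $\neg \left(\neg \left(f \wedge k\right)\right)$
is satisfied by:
  {f: True, k: True}


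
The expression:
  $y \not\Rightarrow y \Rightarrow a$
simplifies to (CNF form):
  $\text{True}$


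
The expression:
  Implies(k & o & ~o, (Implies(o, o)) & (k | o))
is always true.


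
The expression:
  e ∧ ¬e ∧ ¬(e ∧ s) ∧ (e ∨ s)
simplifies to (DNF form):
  False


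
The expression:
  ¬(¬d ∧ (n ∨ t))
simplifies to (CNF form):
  (d ∨ ¬n) ∧ (d ∨ ¬t)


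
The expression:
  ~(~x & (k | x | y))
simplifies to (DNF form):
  x | (~k & ~y)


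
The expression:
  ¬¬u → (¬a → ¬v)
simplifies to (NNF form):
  a ∨ ¬u ∨ ¬v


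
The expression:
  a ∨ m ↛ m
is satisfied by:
  {a: True}


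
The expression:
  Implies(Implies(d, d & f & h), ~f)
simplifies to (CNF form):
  (d | ~f) & (~f | ~h)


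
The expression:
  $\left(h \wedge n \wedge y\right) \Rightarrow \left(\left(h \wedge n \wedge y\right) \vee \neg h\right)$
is always true.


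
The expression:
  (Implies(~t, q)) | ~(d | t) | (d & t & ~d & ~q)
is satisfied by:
  {t: True, q: True, d: False}
  {t: True, q: False, d: False}
  {q: True, t: False, d: False}
  {t: False, q: False, d: False}
  {t: True, d: True, q: True}
  {t: True, d: True, q: False}
  {d: True, q: True, t: False}


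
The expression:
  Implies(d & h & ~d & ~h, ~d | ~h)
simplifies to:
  True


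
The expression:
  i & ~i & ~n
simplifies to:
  False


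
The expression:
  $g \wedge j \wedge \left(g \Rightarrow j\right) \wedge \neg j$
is never true.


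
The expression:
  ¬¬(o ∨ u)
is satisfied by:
  {o: True, u: True}
  {o: True, u: False}
  {u: True, o: False}


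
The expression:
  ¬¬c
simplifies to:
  c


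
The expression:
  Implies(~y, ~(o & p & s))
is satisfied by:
  {y: True, s: False, o: False, p: False}
  {y: False, s: False, o: False, p: False}
  {y: True, p: True, s: False, o: False}
  {p: True, y: False, s: False, o: False}
  {y: True, o: True, p: False, s: False}
  {o: True, p: False, s: False, y: False}
  {y: True, p: True, o: True, s: False}
  {p: True, o: True, y: False, s: False}
  {y: True, s: True, p: False, o: False}
  {s: True, p: False, o: False, y: False}
  {y: True, p: True, s: True, o: False}
  {p: True, s: True, y: False, o: False}
  {y: True, o: True, s: True, p: False}
  {o: True, s: True, p: False, y: False}
  {y: True, p: True, o: True, s: True}


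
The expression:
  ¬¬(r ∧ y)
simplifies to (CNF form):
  r ∧ y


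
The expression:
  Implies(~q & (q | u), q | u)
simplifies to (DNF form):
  True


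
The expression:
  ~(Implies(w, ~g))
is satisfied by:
  {w: True, g: True}


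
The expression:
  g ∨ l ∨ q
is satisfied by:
  {q: True, l: True, g: True}
  {q: True, l: True, g: False}
  {q: True, g: True, l: False}
  {q: True, g: False, l: False}
  {l: True, g: True, q: False}
  {l: True, g: False, q: False}
  {g: True, l: False, q: False}


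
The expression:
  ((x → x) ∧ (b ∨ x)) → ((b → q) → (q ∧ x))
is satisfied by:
  {q: False, x: False, b: False}
  {b: True, q: False, x: False}
  {b: True, x: True, q: False}
  {q: True, b: False, x: False}
  {x: True, q: True, b: False}
  {b: True, x: True, q: True}


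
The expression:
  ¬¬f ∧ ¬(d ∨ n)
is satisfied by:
  {f: True, n: False, d: False}


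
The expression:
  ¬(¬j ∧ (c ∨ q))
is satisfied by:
  {j: True, q: False, c: False}
  {c: True, j: True, q: False}
  {j: True, q: True, c: False}
  {c: True, j: True, q: True}
  {c: False, q: False, j: False}


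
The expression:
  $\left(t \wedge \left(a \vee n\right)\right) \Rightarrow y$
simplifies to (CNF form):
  $\left(y \vee \neg a \vee \neg t\right) \wedge \left(y \vee \neg n \vee \neg t\right)$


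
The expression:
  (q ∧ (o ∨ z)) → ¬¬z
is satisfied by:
  {z: True, o: False, q: False}
  {o: False, q: False, z: False}
  {z: True, q: True, o: False}
  {q: True, o: False, z: False}
  {z: True, o: True, q: False}
  {o: True, z: False, q: False}
  {z: True, q: True, o: True}


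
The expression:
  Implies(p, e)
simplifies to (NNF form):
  e | ~p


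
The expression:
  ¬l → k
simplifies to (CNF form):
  k ∨ l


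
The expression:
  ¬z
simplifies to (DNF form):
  ¬z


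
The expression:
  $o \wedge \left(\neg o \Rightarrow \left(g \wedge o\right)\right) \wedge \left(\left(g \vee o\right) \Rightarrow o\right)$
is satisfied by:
  {o: True}


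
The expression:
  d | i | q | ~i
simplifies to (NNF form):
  True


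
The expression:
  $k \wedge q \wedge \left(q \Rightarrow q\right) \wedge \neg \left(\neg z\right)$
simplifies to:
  $k \wedge q \wedge z$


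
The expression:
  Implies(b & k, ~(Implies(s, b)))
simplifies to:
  ~b | ~k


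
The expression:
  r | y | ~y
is always true.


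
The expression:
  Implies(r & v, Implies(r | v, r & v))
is always true.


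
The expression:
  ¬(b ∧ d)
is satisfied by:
  {d: False, b: False}
  {b: True, d: False}
  {d: True, b: False}


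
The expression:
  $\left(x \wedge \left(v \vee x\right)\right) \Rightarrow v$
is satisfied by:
  {v: True, x: False}
  {x: False, v: False}
  {x: True, v: True}


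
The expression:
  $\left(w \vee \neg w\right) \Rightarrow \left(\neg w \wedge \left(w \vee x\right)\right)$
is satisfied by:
  {x: True, w: False}


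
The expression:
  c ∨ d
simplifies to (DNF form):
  c ∨ d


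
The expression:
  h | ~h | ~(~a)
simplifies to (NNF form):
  True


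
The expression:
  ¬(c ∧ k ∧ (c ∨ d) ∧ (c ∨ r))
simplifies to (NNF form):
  ¬c ∨ ¬k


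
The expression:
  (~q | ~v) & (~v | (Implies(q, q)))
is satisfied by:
  {v: False, q: False}
  {q: True, v: False}
  {v: True, q: False}


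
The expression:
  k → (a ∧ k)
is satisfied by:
  {a: True, k: False}
  {k: False, a: False}
  {k: True, a: True}


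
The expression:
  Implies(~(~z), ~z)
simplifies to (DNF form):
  ~z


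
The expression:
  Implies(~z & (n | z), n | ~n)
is always true.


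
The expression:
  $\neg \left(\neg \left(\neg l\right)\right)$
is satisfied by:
  {l: False}


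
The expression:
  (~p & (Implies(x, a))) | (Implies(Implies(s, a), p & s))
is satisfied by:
  {s: True, a: True, p: False, x: False}
  {s: True, a: False, p: False, x: False}
  {x: True, s: True, a: True, p: False}
  {x: True, s: True, a: False, p: False}
  {s: True, p: True, a: True, x: False}
  {s: True, p: True, a: False, x: False}
  {s: True, p: True, x: True, a: True}
  {s: True, p: True, x: True, a: False}
  {a: True, s: False, p: False, x: False}
  {s: False, a: False, p: False, x: False}
  {x: True, a: True, s: False, p: False}


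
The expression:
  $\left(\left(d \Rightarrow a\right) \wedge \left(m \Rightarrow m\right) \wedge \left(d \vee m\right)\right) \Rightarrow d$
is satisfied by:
  {d: True, m: False}
  {m: False, d: False}
  {m: True, d: True}


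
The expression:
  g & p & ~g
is never true.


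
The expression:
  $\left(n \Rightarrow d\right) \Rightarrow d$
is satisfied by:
  {n: True, d: True}
  {n: True, d: False}
  {d: True, n: False}


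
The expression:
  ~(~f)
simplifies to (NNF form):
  f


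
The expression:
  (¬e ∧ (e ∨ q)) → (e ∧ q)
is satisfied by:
  {e: True, q: False}
  {q: False, e: False}
  {q: True, e: True}


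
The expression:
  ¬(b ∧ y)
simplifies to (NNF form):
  ¬b ∨ ¬y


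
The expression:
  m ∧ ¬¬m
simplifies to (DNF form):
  m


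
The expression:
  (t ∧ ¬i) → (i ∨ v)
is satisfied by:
  {v: True, i: True, t: False}
  {v: True, t: False, i: False}
  {i: True, t: False, v: False}
  {i: False, t: False, v: False}
  {v: True, i: True, t: True}
  {v: True, t: True, i: False}
  {i: True, t: True, v: False}


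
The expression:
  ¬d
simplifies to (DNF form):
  ¬d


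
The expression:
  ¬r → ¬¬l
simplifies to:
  l ∨ r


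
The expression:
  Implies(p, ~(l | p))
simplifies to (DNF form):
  ~p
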